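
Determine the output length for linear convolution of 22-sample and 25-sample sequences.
Linear/full convolution length: m + n - 1 = 22 + 25 - 1 = 46

46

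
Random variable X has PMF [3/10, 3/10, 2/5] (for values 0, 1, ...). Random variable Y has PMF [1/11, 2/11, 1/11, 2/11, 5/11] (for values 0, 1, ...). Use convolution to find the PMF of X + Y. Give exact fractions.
P(X+Y=k) = Σ_i P(X=i)·P(Y=k-i) — a convolution of [3/10, 3/10, 2/5] and [1/11, 2/11, 1/11, 2/11, 5/11]. P(X+Y=0) = (3/10)×(1/11) = 3/110; P(X+Y=1) = (3/10)×(2/11) + (3/10)×(1/11) = 3/55 + 3/110 = 9/110; P(X+Y=2) = (3/10)×(1/11) + (3/10)×(2/11) + (2/5)×(1/11) = 3/110 + 3/55 + 2/55 = 13/110; P(X+Y=3) = (3/10)×(2/11) + (3/10)×(1/11) + (2/5)×(2/11) = 3/55 + 3/110 + 4/55 = 17/110; P(X+Y=4) = (3/10)×(5/11) + (3/10)×(2/11) + (2/5)×(1/11) = 3/22 + 3/55 + 2/55 = 5/22; P(X+Y=5) = (3/10)×(5/11) + (2/5)×(2/11) = 3/22 + 4/55 = 23/110; P(X+Y=6) = (2/5)×(5/11) = 2/11. PMF: [3/110, 9/110, 13/110, 17/110, 5/22, 23/110, 2/11] (sums to 1 ✓)

[3/110, 9/110, 13/110, 17/110, 5/22, 23/110, 2/11]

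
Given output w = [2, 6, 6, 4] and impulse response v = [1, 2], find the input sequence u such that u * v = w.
Deconvolve w=[2, 6, 6, 4] by v=[1, 2]. Since v[0]=1, solve forward: u[0] = w[0] / 1 = 2; u[1] = (w[1] - 2×2) / 1 = 2; u[2] = (w[2] - 2×2) / 1 = 2. So u = [2, 2, 2]. Check by forward convolution: w[0] = 2×1 = 2; w[1] = 2×2 + 2×1 = 6; w[2] = 2×2 + 2×1 = 6; w[3] = 2×2 = 4

[2, 2, 2]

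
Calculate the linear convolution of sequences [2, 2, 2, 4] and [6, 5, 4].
y[0] = 2×6 = 12; y[1] = 2×5 + 2×6 = 22; y[2] = 2×4 + 2×5 + 2×6 = 30; y[3] = 2×4 + 2×5 + 4×6 = 42; y[4] = 2×4 + 4×5 = 28; y[5] = 4×4 = 16

[12, 22, 30, 42, 28, 16]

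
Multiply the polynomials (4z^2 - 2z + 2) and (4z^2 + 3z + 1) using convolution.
Ascending coefficients: a = [2, -2, 4], b = [1, 3, 4]. c[0] = 2×1 = 2; c[1] = 2×3 + -2×1 = 4; c[2] = 2×4 + -2×3 + 4×1 = 6; c[3] = -2×4 + 4×3 = 4; c[4] = 4×4 = 16. Result coefficients: [2, 4, 6, 4, 16] → 16z^4 + 4z^3 + 6z^2 + 4z + 2

16z^4 + 4z^3 + 6z^2 + 4z + 2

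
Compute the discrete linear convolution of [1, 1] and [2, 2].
y[0] = 1×2 = 2; y[1] = 1×2 + 1×2 = 4; y[2] = 1×2 = 2

[2, 4, 2]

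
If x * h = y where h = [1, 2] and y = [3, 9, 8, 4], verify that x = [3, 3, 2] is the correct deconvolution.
Forward-compute [3, 3, 2] * [1, 2]: y[0] = 3×1 = 3; y[1] = 3×2 + 3×1 = 9; y[2] = 3×2 + 2×1 = 8; y[3] = 2×2 = 4 → [3, 9, 8, 4]. Matches given y = [3, 9, 8, 4], so verified.

Verified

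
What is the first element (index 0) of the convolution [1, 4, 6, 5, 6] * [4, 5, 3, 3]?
Use y[k] = Σ_i a[i]·b[k-i] at k=0. y[0] = 1×4 = 4

4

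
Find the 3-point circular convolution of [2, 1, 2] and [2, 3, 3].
Use y[k] = Σ_j f[j]·g[(k-j) mod 3]. y[0] = 2×2 + 1×3 + 2×3 = 13; y[1] = 2×3 + 1×2 + 2×3 = 14; y[2] = 2×3 + 1×3 + 2×2 = 13. Result: [13, 14, 13]

[13, 14, 13]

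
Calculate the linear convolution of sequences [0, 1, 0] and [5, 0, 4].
y[0] = 0×5 = 0; y[1] = 0×0 + 1×5 = 5; y[2] = 0×4 + 1×0 + 0×5 = 0; y[3] = 1×4 + 0×0 = 4; y[4] = 0×4 = 0

[0, 5, 0, 4, 0]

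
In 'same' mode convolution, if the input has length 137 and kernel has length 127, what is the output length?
'Same' mode returns an output with the same length as the input: 137

137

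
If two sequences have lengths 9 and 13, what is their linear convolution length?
Linear/full convolution length: m + n - 1 = 9 + 13 - 1 = 21

21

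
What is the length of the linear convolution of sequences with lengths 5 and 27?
Linear/full convolution length: m + n - 1 = 5 + 27 - 1 = 31

31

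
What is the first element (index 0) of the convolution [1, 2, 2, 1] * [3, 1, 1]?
Use y[k] = Σ_i a[i]·b[k-i] at k=0. y[0] = 1×3 = 3

3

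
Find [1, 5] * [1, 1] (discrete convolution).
y[0] = 1×1 = 1; y[1] = 1×1 + 5×1 = 6; y[2] = 5×1 = 5

[1, 6, 5]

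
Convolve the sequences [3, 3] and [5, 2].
y[0] = 3×5 = 15; y[1] = 3×2 + 3×5 = 21; y[2] = 3×2 = 6

[15, 21, 6]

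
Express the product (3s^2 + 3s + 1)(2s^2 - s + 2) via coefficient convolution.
Ascending coefficients: a = [1, 3, 3], b = [2, -1, 2]. c[0] = 1×2 = 2; c[1] = 1×-1 + 3×2 = 5; c[2] = 1×2 + 3×-1 + 3×2 = 5; c[3] = 3×2 + 3×-1 = 3; c[4] = 3×2 = 6. Result coefficients: [2, 5, 5, 3, 6] → 6s^4 + 3s^3 + 5s^2 + 5s + 2

6s^4 + 3s^3 + 5s^2 + 5s + 2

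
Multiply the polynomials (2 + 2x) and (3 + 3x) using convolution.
Ascending coefficients: a = [2, 2], b = [3, 3]. c[0] = 2×3 = 6; c[1] = 2×3 + 2×3 = 12; c[2] = 2×3 = 6. Result coefficients: [6, 12, 6] → 6 + 12x + 6x^2

6 + 12x + 6x^2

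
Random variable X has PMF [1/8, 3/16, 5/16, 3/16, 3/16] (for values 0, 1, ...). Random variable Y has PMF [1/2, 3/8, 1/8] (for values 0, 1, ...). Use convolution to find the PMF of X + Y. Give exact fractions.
P(X+Y=k) = Σ_i P(X=i)·P(Y=k-i) — a convolution of [1/8, 3/16, 5/16, 3/16, 3/16] and [1/2, 3/8, 1/8]. P(X+Y=0) = (1/8)×(1/2) = 1/16; P(X+Y=1) = (1/8)×(3/8) + (3/16)×(1/2) = 3/64 + 3/32 = 9/64; P(X+Y=2) = (1/8)×(1/8) + (3/16)×(3/8) + (5/16)×(1/2) = 1/64 + 9/128 + 5/32 = 31/128; P(X+Y=3) = (3/16)×(1/8) + (5/16)×(3/8) + (3/16)×(1/2) = 3/128 + 15/128 + 3/32 = 15/64; P(X+Y=4) = (5/16)×(1/8) + (3/16)×(3/8) + (3/16)×(1/2) = 5/128 + 9/128 + 3/32 = 13/64; P(X+Y=5) = (3/16)×(1/8) + (3/16)×(3/8) = 3/128 + 9/128 = 3/32; P(X+Y=6) = (3/16)×(1/8) = 3/128. PMF: [1/16, 9/64, 31/128, 15/64, 13/64, 3/32, 3/128] (sums to 1 ✓)

[1/16, 9/64, 31/128, 15/64, 13/64, 3/32, 3/128]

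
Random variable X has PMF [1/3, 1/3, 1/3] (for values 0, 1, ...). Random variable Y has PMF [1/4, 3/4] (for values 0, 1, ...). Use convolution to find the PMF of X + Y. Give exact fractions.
P(X+Y=k) = Σ_i P(X=i)·P(Y=k-i) — a convolution of [1/3, 1/3, 1/3] and [1/4, 3/4]. P(X+Y=0) = (1/3)×(1/4) = 1/12; P(X+Y=1) = (1/3)×(3/4) + (1/3)×(1/4) = 1/4 + 1/12 = 1/3; P(X+Y=2) = (1/3)×(3/4) + (1/3)×(1/4) = 1/4 + 1/12 = 1/3; P(X+Y=3) = (1/3)×(3/4) = 1/4. PMF: [1/12, 1/3, 1/3, 1/4] (sums to 1 ✓)

[1/12, 1/3, 1/3, 1/4]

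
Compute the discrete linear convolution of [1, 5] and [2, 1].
y[0] = 1×2 = 2; y[1] = 1×1 + 5×2 = 11; y[2] = 5×1 = 5

[2, 11, 5]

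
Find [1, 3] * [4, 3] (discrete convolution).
y[0] = 1×4 = 4; y[1] = 1×3 + 3×4 = 15; y[2] = 3×3 = 9

[4, 15, 9]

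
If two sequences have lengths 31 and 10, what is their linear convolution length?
Linear/full convolution length: m + n - 1 = 31 + 10 - 1 = 40

40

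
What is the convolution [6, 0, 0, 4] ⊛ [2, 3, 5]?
y[0] = 6×2 = 12; y[1] = 6×3 + 0×2 = 18; y[2] = 6×5 + 0×3 + 0×2 = 30; y[3] = 0×5 + 0×3 + 4×2 = 8; y[4] = 0×5 + 4×3 = 12; y[5] = 4×5 = 20

[12, 18, 30, 8, 12, 20]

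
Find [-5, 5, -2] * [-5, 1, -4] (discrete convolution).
y[0] = -5×-5 = 25; y[1] = -5×1 + 5×-5 = -30; y[2] = -5×-4 + 5×1 + -2×-5 = 35; y[3] = 5×-4 + -2×1 = -22; y[4] = -2×-4 = 8

[25, -30, 35, -22, 8]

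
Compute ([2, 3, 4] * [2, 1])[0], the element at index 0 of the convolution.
Use y[k] = Σ_i a[i]·b[k-i] at k=0. y[0] = 2×2 = 4

4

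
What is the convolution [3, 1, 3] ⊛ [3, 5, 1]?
y[0] = 3×3 = 9; y[1] = 3×5 + 1×3 = 18; y[2] = 3×1 + 1×5 + 3×3 = 17; y[3] = 1×1 + 3×5 = 16; y[4] = 3×1 = 3

[9, 18, 17, 16, 3]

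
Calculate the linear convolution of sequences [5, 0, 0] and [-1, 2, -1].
y[0] = 5×-1 = -5; y[1] = 5×2 + 0×-1 = 10; y[2] = 5×-1 + 0×2 + 0×-1 = -5; y[3] = 0×-1 + 0×2 = 0; y[4] = 0×-1 = 0

[-5, 10, -5, 0, 0]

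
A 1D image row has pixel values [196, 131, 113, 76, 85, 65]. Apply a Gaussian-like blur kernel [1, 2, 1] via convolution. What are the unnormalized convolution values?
Convolve image row [196, 131, 113, 76, 85, 65] with kernel [1, 2, 1]: y[0] = 196×1 = 196; y[1] = 196×2 + 131×1 = 523; y[2] = 196×1 + 131×2 + 113×1 = 571; y[3] = 131×1 + 113×2 + 76×1 = 433; y[4] = 113×1 + 76×2 + 85×1 = 350; y[5] = 76×1 + 85×2 + 65×1 = 311; y[6] = 85×1 + 65×2 = 215; y[7] = 65×1 = 65 → [196, 523, 571, 433, 350, 311, 215, 65]. Normalization factor = sum(kernel) = 4.

[196, 523, 571, 433, 350, 311, 215, 65]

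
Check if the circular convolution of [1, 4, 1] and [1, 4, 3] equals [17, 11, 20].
Recompute circular convolution of [1, 4, 1] and [1, 4, 3]: y[0] = 1×1 + 4×3 + 1×4 = 17; y[1] = 1×4 + 4×1 + 1×3 = 11; y[2] = 1×3 + 4×4 + 1×1 = 20 → [17, 11, 20]. Given [17, 11, 20] matches, so answer: Yes

Yes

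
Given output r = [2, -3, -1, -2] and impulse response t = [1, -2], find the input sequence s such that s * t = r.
Deconvolve r=[2, -3, -1, -2] by t=[1, -2]. Since t[0]=1, solve forward: s[0] = r[0] / 1 = 2; s[1] = (r[1] - 2×-2) / 1 = 1; s[2] = (r[2] - 1×-2) / 1 = 1. So s = [2, 1, 1]. Check by forward convolution: r[0] = 2×1 = 2; r[1] = 2×-2 + 1×1 = -3; r[2] = 1×-2 + 1×1 = -1; r[3] = 1×-2 = -2

[2, 1, 1]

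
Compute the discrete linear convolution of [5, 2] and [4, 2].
y[0] = 5×4 = 20; y[1] = 5×2 + 2×4 = 18; y[2] = 2×2 = 4

[20, 18, 4]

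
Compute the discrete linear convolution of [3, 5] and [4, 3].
y[0] = 3×4 = 12; y[1] = 3×3 + 5×4 = 29; y[2] = 5×3 = 15

[12, 29, 15]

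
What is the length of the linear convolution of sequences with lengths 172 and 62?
Linear/full convolution length: m + n - 1 = 172 + 62 - 1 = 233

233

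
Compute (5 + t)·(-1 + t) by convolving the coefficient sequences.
Ascending coefficients: a = [5, 1], b = [-1, 1]. c[0] = 5×-1 = -5; c[1] = 5×1 + 1×-1 = 4; c[2] = 1×1 = 1. Result coefficients: [-5, 4, 1] → -5 + 4t + t^2

-5 + 4t + t^2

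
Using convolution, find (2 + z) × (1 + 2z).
Ascending coefficients: a = [2, 1], b = [1, 2]. c[0] = 2×1 = 2; c[1] = 2×2 + 1×1 = 5; c[2] = 1×2 = 2. Result coefficients: [2, 5, 2] → 2 + 5z + 2z^2

2 + 5z + 2z^2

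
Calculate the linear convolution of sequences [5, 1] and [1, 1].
y[0] = 5×1 = 5; y[1] = 5×1 + 1×1 = 6; y[2] = 1×1 = 1

[5, 6, 1]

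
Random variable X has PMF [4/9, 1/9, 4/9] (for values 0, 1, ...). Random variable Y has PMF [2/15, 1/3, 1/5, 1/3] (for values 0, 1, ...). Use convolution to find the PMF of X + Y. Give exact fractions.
P(X+Y=k) = Σ_i P(X=i)·P(Y=k-i) — a convolution of [4/9, 1/9, 4/9] and [2/15, 1/3, 1/5, 1/3]. P(X+Y=0) = (4/9)×(2/15) = 8/135; P(X+Y=1) = (4/9)×(1/3) + (1/9)×(2/15) = 4/27 + 2/135 = 22/135; P(X+Y=2) = (4/9)×(1/5) + (1/9)×(1/3) + (4/9)×(2/15) = 4/45 + 1/27 + 8/135 = 5/27; P(X+Y=3) = (4/9)×(1/3) + (1/9)×(1/5) + (4/9)×(1/3) = 4/27 + 1/45 + 4/27 = 43/135; P(X+Y=4) = (1/9)×(1/3) + (4/9)×(1/5) = 1/27 + 4/45 = 17/135; P(X+Y=5) = (4/9)×(1/3) = 4/27. PMF: [8/135, 22/135, 5/27, 43/135, 17/135, 4/27] (sums to 1 ✓)

[8/135, 22/135, 5/27, 43/135, 17/135, 4/27]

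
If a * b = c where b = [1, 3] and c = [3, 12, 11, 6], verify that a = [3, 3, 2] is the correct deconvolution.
Forward-compute [3, 3, 2] * [1, 3]: c[0] = 3×1 = 3; c[1] = 3×3 + 3×1 = 12; c[2] = 3×3 + 2×1 = 11; c[3] = 2×3 = 6 → [3, 12, 11, 6]. Matches given c = [3, 12, 11, 6], so verified.

Verified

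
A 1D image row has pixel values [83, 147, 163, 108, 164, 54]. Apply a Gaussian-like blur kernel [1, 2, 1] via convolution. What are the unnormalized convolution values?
Convolve image row [83, 147, 163, 108, 164, 54] with kernel [1, 2, 1]: y[0] = 83×1 = 83; y[1] = 83×2 + 147×1 = 313; y[2] = 83×1 + 147×2 + 163×1 = 540; y[3] = 147×1 + 163×2 + 108×1 = 581; y[4] = 163×1 + 108×2 + 164×1 = 543; y[5] = 108×1 + 164×2 + 54×1 = 490; y[6] = 164×1 + 54×2 = 272; y[7] = 54×1 = 54 → [83, 313, 540, 581, 543, 490, 272, 54]. Normalization factor = sum(kernel) = 4.

[83, 313, 540, 581, 543, 490, 272, 54]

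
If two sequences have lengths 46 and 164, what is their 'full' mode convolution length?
Linear/full convolution length: m + n - 1 = 46 + 164 - 1 = 209

209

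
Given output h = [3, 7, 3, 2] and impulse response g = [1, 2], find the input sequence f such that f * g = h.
Deconvolve h=[3, 7, 3, 2] by g=[1, 2]. Since g[0]=1, solve forward: f[0] = h[0] / 1 = 3; f[1] = (h[1] - 3×2) / 1 = 1; f[2] = (h[2] - 1×2) / 1 = 1. So f = [3, 1, 1]. Check by forward convolution: h[0] = 3×1 = 3; h[1] = 3×2 + 1×1 = 7; h[2] = 1×2 + 1×1 = 3; h[3] = 1×2 = 2

[3, 1, 1]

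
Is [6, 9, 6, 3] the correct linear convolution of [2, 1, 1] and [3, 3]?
Recompute linear convolution of [2, 1, 1] and [3, 3]: y[0] = 2×3 = 6; y[1] = 2×3 + 1×3 = 9; y[2] = 1×3 + 1×3 = 6; y[3] = 1×3 = 3 → [6, 9, 6, 3]. Given [6, 9, 6, 3] matches, so answer: Yes

Yes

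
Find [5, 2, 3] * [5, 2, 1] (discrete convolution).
y[0] = 5×5 = 25; y[1] = 5×2 + 2×5 = 20; y[2] = 5×1 + 2×2 + 3×5 = 24; y[3] = 2×1 + 3×2 = 8; y[4] = 3×1 = 3

[25, 20, 24, 8, 3]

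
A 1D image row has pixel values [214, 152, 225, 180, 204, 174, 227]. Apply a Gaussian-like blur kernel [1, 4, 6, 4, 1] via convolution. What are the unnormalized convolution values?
Convolve image row [214, 152, 225, 180, 204, 174, 227] with kernel [1, 4, 6, 4, 1]: y[0] = 214×1 = 214; y[1] = 214×4 + 152×1 = 1008; y[2] = 214×6 + 152×4 + 225×1 = 2117; y[3] = 214×4 + 152×6 + 225×4 + 180×1 = 2848; y[4] = 214×1 + 152×4 + 225×6 + 180×4 + 204×1 = 3096; y[5] = 152×1 + 225×4 + 180×6 + 204×4 + 174×1 = 3122; y[6] = 225×1 + 180×4 + 204×6 + 174×4 + 227×1 = 3092; y[7] = 180×1 + 204×4 + 174×6 + 227×4 = 2948; y[8] = 204×1 + 174×4 + 227×6 = 2262; y[9] = 174×1 + 227×4 = 1082; y[10] = 227×1 = 227 → [214, 1008, 2117, 2848, 3096, 3122, 3092, 2948, 2262, 1082, 227]. Normalization factor = sum(kernel) = 16.

[214, 1008, 2117, 2848, 3096, 3122, 3092, 2948, 2262, 1082, 227]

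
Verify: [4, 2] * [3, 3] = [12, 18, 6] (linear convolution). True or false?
Recompute linear convolution of [4, 2] and [3, 3]: y[0] = 4×3 = 12; y[1] = 4×3 + 2×3 = 18; y[2] = 2×3 = 6 → [12, 18, 6]. Given [12, 18, 6] matches, so answer: Yes

Yes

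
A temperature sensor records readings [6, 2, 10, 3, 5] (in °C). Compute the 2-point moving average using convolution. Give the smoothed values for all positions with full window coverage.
2-point moving average kernel = [1, 1]. Apply in 'valid' mode (full window coverage): avg[0] = (6 + 2) / 2 = 4.0; avg[1] = (2 + 10) / 2 = 6.0; avg[2] = (10 + 3) / 2 = 6.5; avg[3] = (3 + 5) / 2 = 4.0. Smoothed values: [4.0, 6.0, 6.5, 4.0]

[4.0, 6.0, 6.5, 4.0]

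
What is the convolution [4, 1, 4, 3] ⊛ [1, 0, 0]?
y[0] = 4×1 = 4; y[1] = 4×0 + 1×1 = 1; y[2] = 4×0 + 1×0 + 4×1 = 4; y[3] = 1×0 + 4×0 + 3×1 = 3; y[4] = 4×0 + 3×0 = 0; y[5] = 3×0 = 0

[4, 1, 4, 3, 0, 0]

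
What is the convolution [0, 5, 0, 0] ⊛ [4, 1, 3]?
y[0] = 0×4 = 0; y[1] = 0×1 + 5×4 = 20; y[2] = 0×3 + 5×1 + 0×4 = 5; y[3] = 5×3 + 0×1 + 0×4 = 15; y[4] = 0×3 + 0×1 = 0; y[5] = 0×3 = 0

[0, 20, 5, 15, 0, 0]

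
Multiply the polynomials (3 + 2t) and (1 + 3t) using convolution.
Ascending coefficients: a = [3, 2], b = [1, 3]. c[0] = 3×1 = 3; c[1] = 3×3 + 2×1 = 11; c[2] = 2×3 = 6. Result coefficients: [3, 11, 6] → 3 + 11t + 6t^2

3 + 11t + 6t^2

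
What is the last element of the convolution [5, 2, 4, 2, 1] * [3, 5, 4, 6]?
Use y[k] = Σ_i a[i]·b[k-i] at k=7. y[7] = 1×6 = 6

6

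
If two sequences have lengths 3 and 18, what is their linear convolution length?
Linear/full convolution length: m + n - 1 = 3 + 18 - 1 = 20

20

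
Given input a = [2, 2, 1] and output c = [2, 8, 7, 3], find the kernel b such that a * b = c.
Output length 4 = len(a) + len(b) - 1 ⇒ len(b) = 2. Solve b forward using b[k] = (c[k] - Σ_{i≥1} a[i]·b[k-i]) / a[0]: b[0] = c[0] / a[0] = 2 / 2 = 1; b[1] = (c[1] - 2×1) / a[0] = (8 - 2×1) / 2 = 3. So b = [1, 3]. Forward-check [2, 2, 1] * [1, 3]: c[0] = 2×1 = 2; c[1] = 2×3 + 2×1 = 8; c[2] = 2×3 + 1×1 = 7; c[3] = 1×3 = 3 → [2, 8, 7, 3] ✓

[1, 3]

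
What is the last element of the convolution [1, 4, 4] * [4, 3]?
Use y[k] = Σ_i a[i]·b[k-i] at k=3. y[3] = 4×3 = 12

12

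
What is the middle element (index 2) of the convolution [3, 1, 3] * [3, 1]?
Use y[k] = Σ_i a[i]·b[k-i] at k=2. y[2] = 1×1 + 3×3 = 10

10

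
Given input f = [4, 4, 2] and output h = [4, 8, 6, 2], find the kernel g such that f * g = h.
Output length 4 = len(f) + len(g) - 1 ⇒ len(g) = 2. Solve g forward using g[k] = (h[k] - Σ_{i≥1} f[i]·g[k-i]) / f[0]: g[0] = h[0] / f[0] = 4 / 4 = 1; g[1] = (h[1] - 4×1) / f[0] = (8 - 4×1) / 4 = 1. So g = [1, 1]. Forward-check [4, 4, 2] * [1, 1]: h[0] = 4×1 = 4; h[1] = 4×1 + 4×1 = 8; h[2] = 4×1 + 2×1 = 6; h[3] = 2×1 = 2 → [4, 8, 6, 2] ✓

[1, 1]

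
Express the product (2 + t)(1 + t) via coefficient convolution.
Ascending coefficients: a = [2, 1], b = [1, 1]. c[0] = 2×1 = 2; c[1] = 2×1 + 1×1 = 3; c[2] = 1×1 = 1. Result coefficients: [2, 3, 1] → 2 + 3t + t^2

2 + 3t + t^2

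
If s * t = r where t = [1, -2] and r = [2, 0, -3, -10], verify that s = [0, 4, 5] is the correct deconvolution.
Forward-compute [0, 4, 5] * [1, -2]: r[0] = 0×1 = 0; r[1] = 0×-2 + 4×1 = 4; r[2] = 4×-2 + 5×1 = -3; r[3] = 5×-2 = -10 → [0, 4, -3, -10]. Does not match given r = [2, 0, -3, -10].

Not verified. [0, 4, 5] * [1, -2] = [0, 4, -3, -10], which differs from [2, 0, -3, -10] at index 0.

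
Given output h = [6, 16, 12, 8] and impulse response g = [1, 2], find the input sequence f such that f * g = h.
Deconvolve h=[6, 16, 12, 8] by g=[1, 2]. Since g[0]=1, solve forward: f[0] = h[0] / 1 = 6; f[1] = (h[1] - 6×2) / 1 = 4; f[2] = (h[2] - 4×2) / 1 = 4. So f = [6, 4, 4]. Check by forward convolution: h[0] = 6×1 = 6; h[1] = 6×2 + 4×1 = 16; h[2] = 4×2 + 4×1 = 12; h[3] = 4×2 = 8

[6, 4, 4]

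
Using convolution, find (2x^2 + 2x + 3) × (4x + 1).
Ascending coefficients: a = [3, 2, 2], b = [1, 4]. c[0] = 3×1 = 3; c[1] = 3×4 + 2×1 = 14; c[2] = 2×4 + 2×1 = 10; c[3] = 2×4 = 8. Result coefficients: [3, 14, 10, 8] → 8x^3 + 10x^2 + 14x + 3

8x^3 + 10x^2 + 14x + 3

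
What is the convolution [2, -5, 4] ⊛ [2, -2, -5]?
y[0] = 2×2 = 4; y[1] = 2×-2 + -5×2 = -14; y[2] = 2×-5 + -5×-2 + 4×2 = 8; y[3] = -5×-5 + 4×-2 = 17; y[4] = 4×-5 = -20

[4, -14, 8, 17, -20]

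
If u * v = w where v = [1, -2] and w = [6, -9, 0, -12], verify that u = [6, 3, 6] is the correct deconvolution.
Forward-compute [6, 3, 6] * [1, -2]: w[0] = 6×1 = 6; w[1] = 6×-2 + 3×1 = -9; w[2] = 3×-2 + 6×1 = 0; w[3] = 6×-2 = -12 → [6, -9, 0, -12]. Matches given w = [6, -9, 0, -12], so verified.

Verified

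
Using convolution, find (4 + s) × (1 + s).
Ascending coefficients: a = [4, 1], b = [1, 1]. c[0] = 4×1 = 4; c[1] = 4×1 + 1×1 = 5; c[2] = 1×1 = 1. Result coefficients: [4, 5, 1] → 4 + 5s + s^2

4 + 5s + s^2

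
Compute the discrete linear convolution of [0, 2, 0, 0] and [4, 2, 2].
y[0] = 0×4 = 0; y[1] = 0×2 + 2×4 = 8; y[2] = 0×2 + 2×2 + 0×4 = 4; y[3] = 2×2 + 0×2 + 0×4 = 4; y[4] = 0×2 + 0×2 = 0; y[5] = 0×2 = 0

[0, 8, 4, 4, 0, 0]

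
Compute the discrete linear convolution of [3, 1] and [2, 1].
y[0] = 3×2 = 6; y[1] = 3×1 + 1×2 = 5; y[2] = 1×1 = 1

[6, 5, 1]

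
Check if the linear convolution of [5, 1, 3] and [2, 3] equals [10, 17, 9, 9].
Recompute linear convolution of [5, 1, 3] and [2, 3]: y[0] = 5×2 = 10; y[1] = 5×3 + 1×2 = 17; y[2] = 1×3 + 3×2 = 9; y[3] = 3×3 = 9 → [10, 17, 9, 9]. Given [10, 17, 9, 9] matches, so answer: Yes

Yes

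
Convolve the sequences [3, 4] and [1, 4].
y[0] = 3×1 = 3; y[1] = 3×4 + 4×1 = 16; y[2] = 4×4 = 16

[3, 16, 16]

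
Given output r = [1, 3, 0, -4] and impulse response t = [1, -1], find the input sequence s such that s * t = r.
Deconvolve r=[1, 3, 0, -4] by t=[1, -1]. Since t[0]=1, solve forward: s[0] = r[0] / 1 = 1; s[1] = (r[1] - 1×-1) / 1 = 4; s[2] = (r[2] - 4×-1) / 1 = 4. So s = [1, 4, 4]. Check by forward convolution: r[0] = 1×1 = 1; r[1] = 1×-1 + 4×1 = 3; r[2] = 4×-1 + 4×1 = 0; r[3] = 4×-1 = -4

[1, 4, 4]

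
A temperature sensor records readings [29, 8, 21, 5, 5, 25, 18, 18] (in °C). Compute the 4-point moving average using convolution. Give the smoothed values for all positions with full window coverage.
4-point moving average kernel = [1, 1, 1, 1]. Apply in 'valid' mode (full window coverage): avg[0] = (29 + 8 + 21 + 5) / 4 = 15.75; avg[1] = (8 + 21 + 5 + 5) / 4 = 9.75; avg[2] = (21 + 5 + 5 + 25) / 4 = 14.0; avg[3] = (5 + 5 + 25 + 18) / 4 = 13.25; avg[4] = (5 + 25 + 18 + 18) / 4 = 16.5. Smoothed values: [15.75, 9.75, 14.0, 13.25, 16.5]

[15.75, 9.75, 14.0, 13.25, 16.5]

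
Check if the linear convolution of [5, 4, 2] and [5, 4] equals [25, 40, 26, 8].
Recompute linear convolution of [5, 4, 2] and [5, 4]: y[0] = 5×5 = 25; y[1] = 5×4 + 4×5 = 40; y[2] = 4×4 + 2×5 = 26; y[3] = 2×4 = 8 → [25, 40, 26, 8]. Given [25, 40, 26, 8] matches, so answer: Yes

Yes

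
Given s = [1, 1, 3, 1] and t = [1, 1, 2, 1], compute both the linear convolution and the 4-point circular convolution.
Linear: y_lin[0] = 1×1 = 1; y_lin[1] = 1×1 + 1×1 = 2; y_lin[2] = 1×2 + 1×1 + 3×1 = 6; y_lin[3] = 1×1 + 1×2 + 3×1 + 1×1 = 7; y_lin[4] = 1×1 + 3×2 + 1×1 = 8; y_lin[5] = 3×1 + 1×2 = 5; y_lin[6] = 1×1 = 1 → [1, 2, 6, 7, 8, 5, 1]. Circular (length 4): y[0] = 1×1 + 1×1 + 3×2 + 1×1 = 9; y[1] = 1×1 + 1×1 + 3×1 + 1×2 = 7; y[2] = 1×2 + 1×1 + 3×1 + 1×1 = 7; y[3] = 1×1 + 1×2 + 3×1 + 1×1 = 7 → [9, 7, 7, 7]

Linear: [1, 2, 6, 7, 8, 5, 1], Circular: [9, 7, 7, 7]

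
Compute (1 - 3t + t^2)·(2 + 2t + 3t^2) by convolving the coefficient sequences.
Ascending coefficients: a = [1, -3, 1], b = [2, 2, 3]. c[0] = 1×2 = 2; c[1] = 1×2 + -3×2 = -4; c[2] = 1×3 + -3×2 + 1×2 = -1; c[3] = -3×3 + 1×2 = -7; c[4] = 1×3 = 3. Result coefficients: [2, -4, -1, -7, 3] → 2 - 4t - t^2 - 7t^3 + 3t^4

2 - 4t - t^2 - 7t^3 + 3t^4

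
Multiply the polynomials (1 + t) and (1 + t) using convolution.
Ascending coefficients: a = [1, 1], b = [1, 1]. c[0] = 1×1 = 1; c[1] = 1×1 + 1×1 = 2; c[2] = 1×1 = 1. Result coefficients: [1, 2, 1] → 1 + 2t + t^2

1 + 2t + t^2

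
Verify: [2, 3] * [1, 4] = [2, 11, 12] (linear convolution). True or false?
Recompute linear convolution of [2, 3] and [1, 4]: y[0] = 2×1 = 2; y[1] = 2×4 + 3×1 = 11; y[2] = 3×4 = 12 → [2, 11, 12]. Given [2, 11, 12] matches, so answer: Yes

Yes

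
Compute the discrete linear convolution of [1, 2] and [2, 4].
y[0] = 1×2 = 2; y[1] = 1×4 + 2×2 = 8; y[2] = 2×4 = 8

[2, 8, 8]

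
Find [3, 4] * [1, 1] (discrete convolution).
y[0] = 3×1 = 3; y[1] = 3×1 + 4×1 = 7; y[2] = 4×1 = 4

[3, 7, 4]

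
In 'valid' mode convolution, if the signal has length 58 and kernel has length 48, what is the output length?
'Valid' mode counts only positions where the kernel fully overlaps the signal: m - n + 1 = 58 - 48 + 1 = 11

11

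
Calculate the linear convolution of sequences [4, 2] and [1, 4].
y[0] = 4×1 = 4; y[1] = 4×4 + 2×1 = 18; y[2] = 2×4 = 8

[4, 18, 8]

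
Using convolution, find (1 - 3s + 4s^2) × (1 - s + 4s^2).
Ascending coefficients: a = [1, -3, 4], b = [1, -1, 4]. c[0] = 1×1 = 1; c[1] = 1×-1 + -3×1 = -4; c[2] = 1×4 + -3×-1 + 4×1 = 11; c[3] = -3×4 + 4×-1 = -16; c[4] = 4×4 = 16. Result coefficients: [1, -4, 11, -16, 16] → 1 - 4s + 11s^2 - 16s^3 + 16s^4

1 - 4s + 11s^2 - 16s^3 + 16s^4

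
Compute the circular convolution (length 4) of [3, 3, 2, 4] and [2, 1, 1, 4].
Use y[k] = Σ_j u[j]·v[(k-j) mod 4]. y[0] = 3×2 + 3×4 + 2×1 + 4×1 = 24; y[1] = 3×1 + 3×2 + 2×4 + 4×1 = 21; y[2] = 3×1 + 3×1 + 2×2 + 4×4 = 26; y[3] = 3×4 + 3×1 + 2×1 + 4×2 = 25. Result: [24, 21, 26, 25]

[24, 21, 26, 25]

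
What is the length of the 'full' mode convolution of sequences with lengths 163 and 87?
Linear/full convolution length: m + n - 1 = 163 + 87 - 1 = 249

249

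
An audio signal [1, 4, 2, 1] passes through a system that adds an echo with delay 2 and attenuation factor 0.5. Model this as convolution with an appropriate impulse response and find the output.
Direct-path + delayed-attenuated-path model → impulse response h = [1, 0, 0.5] (1 at lag 0, 0.5 at lag 2). Output y[n] = x[n] + 0.5·x[n - 2] (with x[n] = 0 outside 0..3): y[0] = 1 + 0.5×0 = 1; y[1] = 4 + 0.5×0 = 4; y[2] = 2 + 0.5×1 = 2.5; y[3] = 1 + 0.5×4 = 3.0; y[4] = 0 + 0.5×2 = 1.0; y[5] = 0 + 0.5×1 = 0.5. So y = [1, 4, 2.5, 3.0, 1.0, 0.5]

[1, 4, 2.5, 3.0, 1.0, 0.5]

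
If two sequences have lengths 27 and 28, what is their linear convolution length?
Linear/full convolution length: m + n - 1 = 27 + 28 - 1 = 54

54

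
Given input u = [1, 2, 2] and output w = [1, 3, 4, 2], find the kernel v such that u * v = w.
Output length 4 = len(u) + len(v) - 1 ⇒ len(v) = 2. Solve v forward using v[k] = (w[k] - Σ_{i≥1} u[i]·v[k-i]) / u[0]: v[0] = w[0] / u[0] = 1 / 1 = 1; v[1] = (w[1] - 2×1) / u[0] = (3 - 2×1) / 1 = 1. So v = [1, 1]. Forward-check [1, 2, 2] * [1, 1]: w[0] = 1×1 = 1; w[1] = 1×1 + 2×1 = 3; w[2] = 2×1 + 2×1 = 4; w[3] = 2×1 = 2 → [1, 3, 4, 2] ✓

[1, 1]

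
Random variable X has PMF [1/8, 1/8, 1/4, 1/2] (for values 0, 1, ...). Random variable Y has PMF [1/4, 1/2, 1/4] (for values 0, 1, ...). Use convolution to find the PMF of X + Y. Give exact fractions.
P(X+Y=k) = Σ_i P(X=i)·P(Y=k-i) — a convolution of [1/8, 1/8, 1/4, 1/2] and [1/4, 1/2, 1/4]. P(X+Y=0) = (1/8)×(1/4) = 1/32; P(X+Y=1) = (1/8)×(1/2) + (1/8)×(1/4) = 1/16 + 1/32 = 3/32; P(X+Y=2) = (1/8)×(1/4) + (1/8)×(1/2) + (1/4)×(1/4) = 1/32 + 1/16 + 1/16 = 5/32; P(X+Y=3) = (1/8)×(1/4) + (1/4)×(1/2) + (1/2)×(1/4) = 1/32 + 1/8 + 1/8 = 9/32; P(X+Y=4) = (1/4)×(1/4) + (1/2)×(1/2) = 1/16 + 1/4 = 5/16; P(X+Y=5) = (1/2)×(1/4) = 1/8. PMF: [1/32, 3/32, 5/32, 9/32, 5/16, 1/8] (sums to 1 ✓)

[1/32, 3/32, 5/32, 9/32, 5/16, 1/8]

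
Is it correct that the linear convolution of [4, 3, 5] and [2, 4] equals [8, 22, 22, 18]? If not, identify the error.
Recompute linear convolution of [4, 3, 5] and [2, 4]: y[0] = 4×2 = 8; y[1] = 4×4 + 3×2 = 22; y[2] = 3×4 + 5×2 = 22; y[3] = 5×4 = 20 → [8, 22, 22, 20]. Compare to given [8, 22, 22, 18]: they differ at index 3: given 18, correct 20, so answer: No

No. Error at index 3: given 18, correct 20.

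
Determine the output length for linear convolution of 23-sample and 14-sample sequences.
Linear/full convolution length: m + n - 1 = 23 + 14 - 1 = 36

36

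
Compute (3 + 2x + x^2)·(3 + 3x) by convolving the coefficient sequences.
Ascending coefficients: a = [3, 2, 1], b = [3, 3]. c[0] = 3×3 = 9; c[1] = 3×3 + 2×3 = 15; c[2] = 2×3 + 1×3 = 9; c[3] = 1×3 = 3. Result coefficients: [9, 15, 9, 3] → 9 + 15x + 9x^2 + 3x^3

9 + 15x + 9x^2 + 3x^3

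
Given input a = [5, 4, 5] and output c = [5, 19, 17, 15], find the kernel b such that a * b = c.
Output length 4 = len(a) + len(b) - 1 ⇒ len(b) = 2. Solve b forward using b[k] = (c[k] - Σ_{i≥1} a[i]·b[k-i]) / a[0]: b[0] = c[0] / a[0] = 5 / 5 = 1; b[1] = (c[1] - 4×1) / a[0] = (19 - 4×1) / 5 = 3. So b = [1, 3]. Forward-check [5, 4, 5] * [1, 3]: c[0] = 5×1 = 5; c[1] = 5×3 + 4×1 = 19; c[2] = 4×3 + 5×1 = 17; c[3] = 5×3 = 15 → [5, 19, 17, 15] ✓

[1, 3]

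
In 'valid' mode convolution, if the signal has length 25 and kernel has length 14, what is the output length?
'Valid' mode counts only positions where the kernel fully overlaps the signal: m - n + 1 = 25 - 14 + 1 = 12

12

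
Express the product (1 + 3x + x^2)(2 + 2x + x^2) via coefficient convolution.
Ascending coefficients: a = [1, 3, 1], b = [2, 2, 1]. c[0] = 1×2 = 2; c[1] = 1×2 + 3×2 = 8; c[2] = 1×1 + 3×2 + 1×2 = 9; c[3] = 3×1 + 1×2 = 5; c[4] = 1×1 = 1. Result coefficients: [2, 8, 9, 5, 1] → 2 + 8x + 9x^2 + 5x^3 + x^4

2 + 8x + 9x^2 + 5x^3 + x^4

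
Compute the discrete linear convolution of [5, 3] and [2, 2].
y[0] = 5×2 = 10; y[1] = 5×2 + 3×2 = 16; y[2] = 3×2 = 6

[10, 16, 6]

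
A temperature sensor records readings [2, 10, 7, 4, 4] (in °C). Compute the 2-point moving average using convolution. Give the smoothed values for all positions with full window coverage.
2-point moving average kernel = [1, 1]. Apply in 'valid' mode (full window coverage): avg[0] = (2 + 10) / 2 = 6.0; avg[1] = (10 + 7) / 2 = 8.5; avg[2] = (7 + 4) / 2 = 5.5; avg[3] = (4 + 4) / 2 = 4.0. Smoothed values: [6.0, 8.5, 5.5, 4.0]

[6.0, 8.5, 5.5, 4.0]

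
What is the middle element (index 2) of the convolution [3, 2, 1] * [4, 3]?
Use y[k] = Σ_i a[i]·b[k-i] at k=2. y[2] = 2×3 + 1×4 = 10

10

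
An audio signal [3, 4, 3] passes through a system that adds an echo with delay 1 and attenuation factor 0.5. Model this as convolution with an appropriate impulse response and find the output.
Direct-path + delayed-attenuated-path model → impulse response h = [1, 0.5] (1 at lag 0, 0.5 at lag 1). Output y[n] = x[n] + 0.5·x[n - 1] (with x[n] = 0 outside 0..2): y[0] = 3 + 0.5×0 = 3; y[1] = 4 + 0.5×3 = 5.5; y[2] = 3 + 0.5×4 = 5.0; y[3] = 0 + 0.5×3 = 1.5. So y = [3, 5.5, 5.0, 1.5]

[3, 5.5, 5.0, 1.5]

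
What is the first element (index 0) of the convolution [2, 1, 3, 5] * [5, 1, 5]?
Use y[k] = Σ_i a[i]·b[k-i] at k=0. y[0] = 2×5 = 10

10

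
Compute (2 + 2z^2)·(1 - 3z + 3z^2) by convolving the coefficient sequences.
Ascending coefficients: a = [2, 0, 2], b = [1, -3, 3]. c[0] = 2×1 = 2; c[1] = 2×-3 + 0×1 = -6; c[2] = 2×3 + 0×-3 + 2×1 = 8; c[3] = 0×3 + 2×-3 = -6; c[4] = 2×3 = 6. Result coefficients: [2, -6, 8, -6, 6] → 2 - 6z + 8z^2 - 6z^3 + 6z^4

2 - 6z + 8z^2 - 6z^3 + 6z^4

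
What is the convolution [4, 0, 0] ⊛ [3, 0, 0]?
y[0] = 4×3 = 12; y[1] = 4×0 + 0×3 = 0; y[2] = 4×0 + 0×0 + 0×3 = 0; y[3] = 0×0 + 0×0 = 0; y[4] = 0×0 = 0

[12, 0, 0, 0, 0]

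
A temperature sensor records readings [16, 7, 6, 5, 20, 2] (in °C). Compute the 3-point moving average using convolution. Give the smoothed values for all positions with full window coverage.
3-point moving average kernel = [1, 1, 1]. Apply in 'valid' mode (full window coverage): avg[0] = (16 + 7 + 6) / 3 = 9.67; avg[1] = (7 + 6 + 5) / 3 = 6.0; avg[2] = (6 + 5 + 20) / 3 = 10.33; avg[3] = (5 + 20 + 2) / 3 = 9.0. Smoothed values: [9.67, 6.0, 10.33, 9.0]

[9.67, 6.0, 10.33, 9.0]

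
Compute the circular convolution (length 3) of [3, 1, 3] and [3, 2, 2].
Use y[k] = Σ_j a[j]·b[(k-j) mod 3]. y[0] = 3×3 + 1×2 + 3×2 = 17; y[1] = 3×2 + 1×3 + 3×2 = 15; y[2] = 3×2 + 1×2 + 3×3 = 17. Result: [17, 15, 17]

[17, 15, 17]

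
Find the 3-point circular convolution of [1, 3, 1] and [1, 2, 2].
Use y[k] = Σ_j a[j]·b[(k-j) mod 3]. y[0] = 1×1 + 3×2 + 1×2 = 9; y[1] = 1×2 + 3×1 + 1×2 = 7; y[2] = 1×2 + 3×2 + 1×1 = 9. Result: [9, 7, 9]

[9, 7, 9]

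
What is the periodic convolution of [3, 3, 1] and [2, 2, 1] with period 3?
Use y[k] = Σ_j a[j]·b[(k-j) mod 3]. y[0] = 3×2 + 3×1 + 1×2 = 11; y[1] = 3×2 + 3×2 + 1×1 = 13; y[2] = 3×1 + 3×2 + 1×2 = 11. Result: [11, 13, 11]

[11, 13, 11]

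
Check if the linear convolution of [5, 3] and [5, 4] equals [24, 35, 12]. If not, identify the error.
Recompute linear convolution of [5, 3] and [5, 4]: y[0] = 5×5 = 25; y[1] = 5×4 + 3×5 = 35; y[2] = 3×4 = 12 → [25, 35, 12]. Compare to given [24, 35, 12]: they differ at index 0: given 24, correct 25, so answer: No

No. Error at index 0: given 24, correct 25.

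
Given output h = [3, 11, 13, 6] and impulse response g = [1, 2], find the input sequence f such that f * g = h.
Deconvolve h=[3, 11, 13, 6] by g=[1, 2]. Since g[0]=1, solve forward: f[0] = h[0] / 1 = 3; f[1] = (h[1] - 3×2) / 1 = 5; f[2] = (h[2] - 5×2) / 1 = 3. So f = [3, 5, 3]. Check by forward convolution: h[0] = 3×1 = 3; h[1] = 3×2 + 5×1 = 11; h[2] = 5×2 + 3×1 = 13; h[3] = 3×2 = 6

[3, 5, 3]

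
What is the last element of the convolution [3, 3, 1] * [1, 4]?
Use y[k] = Σ_i a[i]·b[k-i] at k=3. y[3] = 1×4 = 4

4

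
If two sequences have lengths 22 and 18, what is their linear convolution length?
Linear/full convolution length: m + n - 1 = 22 + 18 - 1 = 39

39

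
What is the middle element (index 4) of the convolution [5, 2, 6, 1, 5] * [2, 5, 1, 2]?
Use y[k] = Σ_i a[i]·b[k-i] at k=4. y[4] = 2×2 + 6×1 + 1×5 + 5×2 = 25

25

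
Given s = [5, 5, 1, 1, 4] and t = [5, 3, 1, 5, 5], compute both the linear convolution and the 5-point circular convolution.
Linear: y_lin[0] = 5×5 = 25; y_lin[1] = 5×3 + 5×5 = 40; y_lin[2] = 5×1 + 5×3 + 1×5 = 25; y_lin[3] = 5×5 + 5×1 + 1×3 + 1×5 = 38; y_lin[4] = 5×5 + 5×5 + 1×1 + 1×3 + 4×5 = 74; y_lin[5] = 5×5 + 1×5 + 1×1 + 4×3 = 43; y_lin[6] = 1×5 + 1×5 + 4×1 = 14; y_lin[7] = 1×5 + 4×5 = 25; y_lin[8] = 4×5 = 20 → [25, 40, 25, 38, 74, 43, 14, 25, 20]. Circular (length 5): y[0] = 5×5 + 5×5 + 1×5 + 1×1 + 4×3 = 68; y[1] = 5×3 + 5×5 + 1×5 + 1×5 + 4×1 = 54; y[2] = 5×1 + 5×3 + 1×5 + 1×5 + 4×5 = 50; y[3] = 5×5 + 5×1 + 1×3 + 1×5 + 4×5 = 58; y[4] = 5×5 + 5×5 + 1×1 + 1×3 + 4×5 = 74 → [68, 54, 50, 58, 74]

Linear: [25, 40, 25, 38, 74, 43, 14, 25, 20], Circular: [68, 54, 50, 58, 74]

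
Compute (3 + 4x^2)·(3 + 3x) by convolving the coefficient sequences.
Ascending coefficients: a = [3, 0, 4], b = [3, 3]. c[0] = 3×3 = 9; c[1] = 3×3 + 0×3 = 9; c[2] = 0×3 + 4×3 = 12; c[3] = 4×3 = 12. Result coefficients: [9, 9, 12, 12] → 9 + 9x + 12x^2 + 12x^3

9 + 9x + 12x^2 + 12x^3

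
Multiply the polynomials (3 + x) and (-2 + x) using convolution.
Ascending coefficients: a = [3, 1], b = [-2, 1]. c[0] = 3×-2 = -6; c[1] = 3×1 + 1×-2 = 1; c[2] = 1×1 = 1. Result coefficients: [-6, 1, 1] → -6 + x + x^2

-6 + x + x^2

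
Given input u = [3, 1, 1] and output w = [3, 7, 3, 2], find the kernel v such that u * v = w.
Output length 4 = len(u) + len(v) - 1 ⇒ len(v) = 2. Solve v forward using v[k] = (w[k] - Σ_{i≥1} u[i]·v[k-i]) / u[0]: v[0] = w[0] / u[0] = 3 / 3 = 1; v[1] = (w[1] - 1×1) / u[0] = (7 - 1×1) / 3 = 2. So v = [1, 2]. Forward-check [3, 1, 1] * [1, 2]: w[0] = 3×1 = 3; w[1] = 3×2 + 1×1 = 7; w[2] = 1×2 + 1×1 = 3; w[3] = 1×2 = 2 → [3, 7, 3, 2] ✓

[1, 2]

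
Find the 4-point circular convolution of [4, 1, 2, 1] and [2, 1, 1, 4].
Use y[k] = Σ_j s[j]·t[(k-j) mod 4]. y[0] = 4×2 + 1×4 + 2×1 + 1×1 = 15; y[1] = 4×1 + 1×2 + 2×4 + 1×1 = 15; y[2] = 4×1 + 1×1 + 2×2 + 1×4 = 13; y[3] = 4×4 + 1×1 + 2×1 + 1×2 = 21. Result: [15, 15, 13, 21]

[15, 15, 13, 21]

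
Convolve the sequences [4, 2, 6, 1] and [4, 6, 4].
y[0] = 4×4 = 16; y[1] = 4×6 + 2×4 = 32; y[2] = 4×4 + 2×6 + 6×4 = 52; y[3] = 2×4 + 6×6 + 1×4 = 48; y[4] = 6×4 + 1×6 = 30; y[5] = 1×4 = 4

[16, 32, 52, 48, 30, 4]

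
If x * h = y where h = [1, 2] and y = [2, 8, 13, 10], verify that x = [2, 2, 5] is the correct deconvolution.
Forward-compute [2, 2, 5] * [1, 2]: y[0] = 2×1 = 2; y[1] = 2×2 + 2×1 = 6; y[2] = 2×2 + 5×1 = 9; y[3] = 5×2 = 10 → [2, 6, 9, 10]. Does not match given y = [2, 8, 13, 10].

Not verified. [2, 2, 5] * [1, 2] = [2, 6, 9, 10], which differs from [2, 8, 13, 10] at index 1.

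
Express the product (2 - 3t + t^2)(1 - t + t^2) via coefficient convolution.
Ascending coefficients: a = [2, -3, 1], b = [1, -1, 1]. c[0] = 2×1 = 2; c[1] = 2×-1 + -3×1 = -5; c[2] = 2×1 + -3×-1 + 1×1 = 6; c[3] = -3×1 + 1×-1 = -4; c[4] = 1×1 = 1. Result coefficients: [2, -5, 6, -4, 1] → 2 - 5t + 6t^2 - 4t^3 + t^4

2 - 5t + 6t^2 - 4t^3 + t^4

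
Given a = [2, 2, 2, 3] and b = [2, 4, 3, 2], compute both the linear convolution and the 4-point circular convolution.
Linear: y_lin[0] = 2×2 = 4; y_lin[1] = 2×4 + 2×2 = 12; y_lin[2] = 2×3 + 2×4 + 2×2 = 18; y_lin[3] = 2×2 + 2×3 + 2×4 + 3×2 = 24; y_lin[4] = 2×2 + 2×3 + 3×4 = 22; y_lin[5] = 2×2 + 3×3 = 13; y_lin[6] = 3×2 = 6 → [4, 12, 18, 24, 22, 13, 6]. Circular (length 4): y[0] = 2×2 + 2×2 + 2×3 + 3×4 = 26; y[1] = 2×4 + 2×2 + 2×2 + 3×3 = 25; y[2] = 2×3 + 2×4 + 2×2 + 3×2 = 24; y[3] = 2×2 + 2×3 + 2×4 + 3×2 = 24 → [26, 25, 24, 24]

Linear: [4, 12, 18, 24, 22, 13, 6], Circular: [26, 25, 24, 24]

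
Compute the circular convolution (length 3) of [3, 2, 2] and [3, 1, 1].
Use y[k] = Σ_j x[j]·h[(k-j) mod 3]. y[0] = 3×3 + 2×1 + 2×1 = 13; y[1] = 3×1 + 2×3 + 2×1 = 11; y[2] = 3×1 + 2×1 + 2×3 = 11. Result: [13, 11, 11]

[13, 11, 11]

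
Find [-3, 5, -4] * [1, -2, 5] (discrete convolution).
y[0] = -3×1 = -3; y[1] = -3×-2 + 5×1 = 11; y[2] = -3×5 + 5×-2 + -4×1 = -29; y[3] = 5×5 + -4×-2 = 33; y[4] = -4×5 = -20

[-3, 11, -29, 33, -20]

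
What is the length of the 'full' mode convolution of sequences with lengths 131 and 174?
Linear/full convolution length: m + n - 1 = 131 + 174 - 1 = 304

304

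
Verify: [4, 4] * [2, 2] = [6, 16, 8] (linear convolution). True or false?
Recompute linear convolution of [4, 4] and [2, 2]: y[0] = 4×2 = 8; y[1] = 4×2 + 4×2 = 16; y[2] = 4×2 = 8 → [8, 16, 8]. Compare to given [6, 16, 8]: they differ at index 0: given 6, correct 8, so answer: No

No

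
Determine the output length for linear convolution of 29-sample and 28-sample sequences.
Linear/full convolution length: m + n - 1 = 29 + 28 - 1 = 56

56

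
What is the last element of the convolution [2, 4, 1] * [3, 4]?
Use y[k] = Σ_i a[i]·b[k-i] at k=3. y[3] = 1×4 = 4

4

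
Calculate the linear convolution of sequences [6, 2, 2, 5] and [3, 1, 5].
y[0] = 6×3 = 18; y[1] = 6×1 + 2×3 = 12; y[2] = 6×5 + 2×1 + 2×3 = 38; y[3] = 2×5 + 2×1 + 5×3 = 27; y[4] = 2×5 + 5×1 = 15; y[5] = 5×5 = 25

[18, 12, 38, 27, 15, 25]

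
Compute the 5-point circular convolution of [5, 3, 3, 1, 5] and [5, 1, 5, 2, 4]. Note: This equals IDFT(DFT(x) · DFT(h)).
Either evaluate y[k] = Σ_j x[j]·h[(k-j) mod 5] directly, or use IDFT(DFT(x) · DFT(h)). y[0] = 5×5 + 3×4 + 3×2 + 1×5 + 5×1 = 53; y[1] = 5×1 + 3×5 + 3×4 + 1×2 + 5×5 = 59; y[2] = 5×5 + 3×1 + 3×5 + 1×4 + 5×2 = 57; y[3] = 5×2 + 3×5 + 3×1 + 1×5 + 5×4 = 53; y[4] = 5×4 + 3×2 + 3×5 + 1×1 + 5×5 = 67. Result: [53, 59, 57, 53, 67]

[53, 59, 57, 53, 67]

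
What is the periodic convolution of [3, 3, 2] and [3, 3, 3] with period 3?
Use y[k] = Σ_j x[j]·h[(k-j) mod 3]. y[0] = 3×3 + 3×3 + 2×3 = 24; y[1] = 3×3 + 3×3 + 2×3 = 24; y[2] = 3×3 + 3×3 + 2×3 = 24. Result: [24, 24, 24]

[24, 24, 24]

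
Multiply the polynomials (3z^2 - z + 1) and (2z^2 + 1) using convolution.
Ascending coefficients: a = [1, -1, 3], b = [1, 0, 2]. c[0] = 1×1 = 1; c[1] = 1×0 + -1×1 = -1; c[2] = 1×2 + -1×0 + 3×1 = 5; c[3] = -1×2 + 3×0 = -2; c[4] = 3×2 = 6. Result coefficients: [1, -1, 5, -2, 6] → 6z^4 - 2z^3 + 5z^2 - z + 1

6z^4 - 2z^3 + 5z^2 - z + 1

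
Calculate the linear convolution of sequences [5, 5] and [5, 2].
y[0] = 5×5 = 25; y[1] = 5×2 + 5×5 = 35; y[2] = 5×2 = 10

[25, 35, 10]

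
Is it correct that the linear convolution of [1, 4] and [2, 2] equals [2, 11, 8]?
Recompute linear convolution of [1, 4] and [2, 2]: y[0] = 1×2 = 2; y[1] = 1×2 + 4×2 = 10; y[2] = 4×2 = 8 → [2, 10, 8]. Compare to given [2, 11, 8]: they differ at index 1: given 11, correct 10, so answer: No

No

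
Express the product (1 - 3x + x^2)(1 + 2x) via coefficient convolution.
Ascending coefficients: a = [1, -3, 1], b = [1, 2]. c[0] = 1×1 = 1; c[1] = 1×2 + -3×1 = -1; c[2] = -3×2 + 1×1 = -5; c[3] = 1×2 = 2. Result coefficients: [1, -1, -5, 2] → 1 - x - 5x^2 + 2x^3

1 - x - 5x^2 + 2x^3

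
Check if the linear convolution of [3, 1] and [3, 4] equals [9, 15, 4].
Recompute linear convolution of [3, 1] and [3, 4]: y[0] = 3×3 = 9; y[1] = 3×4 + 1×3 = 15; y[2] = 1×4 = 4 → [9, 15, 4]. Given [9, 15, 4] matches, so answer: Yes

Yes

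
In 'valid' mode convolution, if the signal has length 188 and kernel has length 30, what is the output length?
'Valid' mode counts only positions where the kernel fully overlaps the signal: m - n + 1 = 188 - 30 + 1 = 159

159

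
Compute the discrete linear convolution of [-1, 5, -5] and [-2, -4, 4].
y[0] = -1×-2 = 2; y[1] = -1×-4 + 5×-2 = -6; y[2] = -1×4 + 5×-4 + -5×-2 = -14; y[3] = 5×4 + -5×-4 = 40; y[4] = -5×4 = -20

[2, -6, -14, 40, -20]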